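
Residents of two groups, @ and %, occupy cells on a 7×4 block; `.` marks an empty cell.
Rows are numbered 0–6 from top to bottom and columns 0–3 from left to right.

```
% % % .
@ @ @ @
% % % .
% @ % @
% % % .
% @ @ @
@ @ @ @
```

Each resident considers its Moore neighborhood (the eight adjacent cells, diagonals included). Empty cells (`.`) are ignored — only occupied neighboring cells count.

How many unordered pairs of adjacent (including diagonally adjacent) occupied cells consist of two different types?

Scan each occupied cell's neighbors to the right and below (and the two forward diagonals) so each pair is counted once.
From row 0: 8 unlike of 10 pairs (running 8/10).
From row 1: 8 unlike of 11 pairs (running 16/21).
From row 2: 4 unlike of 10 pairs (running 20/31).
From row 3: 7 unlike of 11 pairs (running 27/42).
From row 4: 6 unlike of 10 pairs (running 33/52).
From row 5: 3 unlike of 13 pairs (running 36/65).
From row 6: 0 unlike of 3 pairs (running 36/68).
Total adjacent occupied pairs: 68; unlike-type pairs: 36.

36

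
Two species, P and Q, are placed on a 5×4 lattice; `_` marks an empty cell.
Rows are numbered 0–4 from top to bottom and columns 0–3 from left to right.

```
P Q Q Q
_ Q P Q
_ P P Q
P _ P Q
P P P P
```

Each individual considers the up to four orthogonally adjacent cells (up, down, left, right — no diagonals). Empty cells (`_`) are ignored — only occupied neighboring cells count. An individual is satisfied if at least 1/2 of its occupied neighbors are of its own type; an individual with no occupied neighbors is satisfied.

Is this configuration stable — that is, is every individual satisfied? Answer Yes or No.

No

(0,0)P 0/1 unhappy
(0,1)Q 2/3 ok
(0,2)Q 2/3 ok
(0,3)Q 2/2 ok
(1,1)Q 1/3 unhappy
(1,2)P 1/4 unhappy
(1,3)Q 2/3 ok
(2,1)P 1/2 ok
(2,2)P 3/4 ok
(2,3)Q 2/3 ok
(3,0)P 1/1 ok
(3,2)P 2/3 ok
(3,3)Q 1/3 unhappy
(4,0)P 2/2 ok
(4,1)P 2/2 ok
(4,2)P 3/3 ok
(4,3)P 1/2 ok
For instance (0,0) has only 0/1 same-type neighbors, below 1/2.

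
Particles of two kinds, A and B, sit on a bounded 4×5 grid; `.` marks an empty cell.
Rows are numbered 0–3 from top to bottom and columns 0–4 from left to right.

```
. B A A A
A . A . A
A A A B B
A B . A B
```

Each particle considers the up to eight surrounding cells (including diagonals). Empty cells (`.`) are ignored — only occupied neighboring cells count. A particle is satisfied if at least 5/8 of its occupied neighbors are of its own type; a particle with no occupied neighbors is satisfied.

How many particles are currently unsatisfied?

7

(0,1)B 0/3 ✗
(0,2)A 2/3 ✓
(0,3)A 4/4 ✓
(0,4)A 2/2 ✓
(1,0)A 2/3 ✓
(1,2)A 4/6 ✓
(1,4)A 2/4 ✗
(2,0)A 3/4 ✓
(2,1)A 5/6 ✓
(2,2)A 3/5 ✗
(2,3)B 2/6 ✗
(2,4)B 2/4 ✗
(3,0)A 2/3 ✓
(3,1)B 0/4 ✗
(3,3)A 1/4 ✗
(3,4)B 2/3 ✓
Unsatisfied: (0,1), (1,4), (2,2), (2,3), (2,4), (3,1), (3,3) — 7 in total.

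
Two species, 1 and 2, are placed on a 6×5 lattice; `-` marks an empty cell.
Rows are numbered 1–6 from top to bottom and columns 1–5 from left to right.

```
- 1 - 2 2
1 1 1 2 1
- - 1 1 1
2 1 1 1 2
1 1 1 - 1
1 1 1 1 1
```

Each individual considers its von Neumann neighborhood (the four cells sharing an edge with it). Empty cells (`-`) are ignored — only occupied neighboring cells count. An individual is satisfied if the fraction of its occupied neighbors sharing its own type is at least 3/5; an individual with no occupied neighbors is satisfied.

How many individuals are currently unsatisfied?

6

Row 1: (1,2)1 1/1 ✓ · (1,4)2 2/2 ✓ · (1,5)2 1/2 ✗
Row 2: (2,1)1 1/1 ✓ · (2,2)1 3/3 ✓ · (2,3)1 2/3 ✓ · (2,4)2 1/4 ✗ · (2,5)1 1/3 ✗
Row 3: (3,3)1 3/3 ✓ · (3,4)1 3/4 ✓ · (3,5)1 2/3 ✓
Row 4: (4,1)2 0/2 ✗ · (4,2)1 2/3 ✓ · (4,3)1 4/4 ✓ · (4,4)1 2/3 ✓ · (4,5)2 0/3 ✗
Row 5: (5,1)1 2/3 ✓ · (5,2)1 4/4 ✓ · (5,3)1 3/3 ✓ · (5,5)1 1/2 ✗
Row 6: (6,1)1 2/2 ✓ · (6,2)1 3/3 ✓ · (6,3)1 3/3 ✓ · (6,4)1 2/2 ✓ · (6,5)1 2/2 ✓
Unsatisfied: (1,5), (2,4), (2,5), (4,1), (4,5), (5,5) — 6 in total.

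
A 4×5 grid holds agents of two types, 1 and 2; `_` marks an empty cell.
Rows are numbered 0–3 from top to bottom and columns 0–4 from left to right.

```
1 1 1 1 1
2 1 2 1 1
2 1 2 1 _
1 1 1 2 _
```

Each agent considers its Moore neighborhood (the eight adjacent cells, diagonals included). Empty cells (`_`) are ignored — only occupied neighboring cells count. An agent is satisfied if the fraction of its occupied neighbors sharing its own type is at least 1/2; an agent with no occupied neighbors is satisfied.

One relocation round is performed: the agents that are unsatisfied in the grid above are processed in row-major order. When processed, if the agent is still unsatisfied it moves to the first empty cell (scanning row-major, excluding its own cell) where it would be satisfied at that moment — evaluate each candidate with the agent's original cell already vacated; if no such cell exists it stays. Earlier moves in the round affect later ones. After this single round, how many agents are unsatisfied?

Initially unsatisfied (in order): (1,0), (1,2), (2,0), (2,2), (3,3).
  (1,0) → (3,4).
  (1,2): no empty cell satisfies it; stays.
  (2,0): no empty cell satisfies it; stays.
  (2,2): no empty cell satisfies it; stays.
  (3,3): now satisfied by earlier moves; stays.
Resulting grid:
1 1 1 1 1
_ 1 2 1 1
2 1 2 1 _
1 1 1 2 2
Unsatisfied now: (1,2), (2,0), (2,2), (2,3).

4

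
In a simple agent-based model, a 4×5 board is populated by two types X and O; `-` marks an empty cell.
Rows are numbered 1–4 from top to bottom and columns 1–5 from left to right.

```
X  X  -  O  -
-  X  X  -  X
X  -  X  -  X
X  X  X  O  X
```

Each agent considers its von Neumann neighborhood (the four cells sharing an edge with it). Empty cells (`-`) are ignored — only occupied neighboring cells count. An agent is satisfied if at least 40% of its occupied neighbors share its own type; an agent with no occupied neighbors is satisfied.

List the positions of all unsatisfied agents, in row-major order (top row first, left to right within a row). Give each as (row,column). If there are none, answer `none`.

Row 1: (1,1)X 1/1 ok · (1,2)X 2/2 ok · (1,4)O 0/0 ok
Row 2: (2,2)X 2/2 ok · (2,3)X 2/2 ok · (2,5)X 1/1 ok
Row 3: (3,1)X 1/1 ok · (3,3)X 2/2 ok · (3,5)X 2/2 ok
Row 4: (4,1)X 2/2 ok · (4,2)X 2/2 ok · (4,3)X 2/3 ok · (4,4)O 0/2 unhappy · (4,5)X 1/2 ok

(4,4)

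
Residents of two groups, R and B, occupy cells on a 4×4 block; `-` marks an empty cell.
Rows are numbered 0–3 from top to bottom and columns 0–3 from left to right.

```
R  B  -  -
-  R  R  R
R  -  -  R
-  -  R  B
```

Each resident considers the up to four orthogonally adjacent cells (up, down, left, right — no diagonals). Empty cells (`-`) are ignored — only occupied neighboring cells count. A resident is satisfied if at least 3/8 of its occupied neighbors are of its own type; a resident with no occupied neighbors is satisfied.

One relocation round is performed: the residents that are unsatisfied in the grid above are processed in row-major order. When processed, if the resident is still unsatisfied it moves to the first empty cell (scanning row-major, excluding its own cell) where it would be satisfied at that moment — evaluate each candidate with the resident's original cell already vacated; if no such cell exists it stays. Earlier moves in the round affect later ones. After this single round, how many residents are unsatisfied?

Initially unsatisfied (in order): (0,0), (0,1), (3,2), (3,3).
  (0,0) → (0,2).
  (0,1) → (0,0).
  (3,2) → (0,1).
  (3,3) → (3,1).
Resulting grid:
B R R -
- R R R
R - - R
- B - -
Unsatisfied now: (0,0).

1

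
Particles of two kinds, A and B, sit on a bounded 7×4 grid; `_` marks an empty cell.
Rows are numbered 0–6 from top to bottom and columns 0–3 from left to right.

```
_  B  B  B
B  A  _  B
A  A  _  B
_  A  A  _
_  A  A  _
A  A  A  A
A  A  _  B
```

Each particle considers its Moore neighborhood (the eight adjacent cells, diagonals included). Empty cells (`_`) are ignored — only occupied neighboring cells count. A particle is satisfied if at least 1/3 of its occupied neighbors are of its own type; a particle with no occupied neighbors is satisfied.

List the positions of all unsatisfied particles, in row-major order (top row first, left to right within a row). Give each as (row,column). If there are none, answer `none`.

(0,1)B 2/3 ok
(0,2)B 3/4 ok
(0,3)B 2/2 ok
(1,0)B 1/4 unhappy
(1,1)A 2/5 ok
(1,3)B 3/3 ok
(2,0)A 3/4 ok
(2,1)A 4/5 ok
(2,3)B 1/2 ok
(3,1)A 5/5 ok
(3,2)A 4/5 ok
(4,1)A 6/6 ok
(4,2)A 6/6 ok
(5,0)A 4/4 ok
(5,1)A 6/6 ok
(5,2)A 5/6 ok
(5,3)A 2/3 ok
(6,0)A 3/3 ok
(6,1)A 4/4 ok
(6,3)B 0/2 unhappy

(1,0), (6,3)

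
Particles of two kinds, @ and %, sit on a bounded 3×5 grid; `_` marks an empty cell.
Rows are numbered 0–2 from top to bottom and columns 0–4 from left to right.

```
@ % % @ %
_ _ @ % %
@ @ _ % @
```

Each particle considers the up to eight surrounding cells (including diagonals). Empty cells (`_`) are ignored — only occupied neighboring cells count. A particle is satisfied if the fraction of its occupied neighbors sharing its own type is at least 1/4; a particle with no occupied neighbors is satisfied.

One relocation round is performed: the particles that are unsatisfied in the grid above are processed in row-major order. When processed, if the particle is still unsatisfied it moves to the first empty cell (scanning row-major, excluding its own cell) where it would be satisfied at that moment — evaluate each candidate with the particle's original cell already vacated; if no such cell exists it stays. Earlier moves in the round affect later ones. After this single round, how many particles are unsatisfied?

Initially unsatisfied (in order): (0,0), (0,3), (2,4).
  (0,0) → (1,0).
  (0,3) → (0,0).
  (2,4) → (1,1).
Resulting grid:
@ % % _ %
@ @ @ % %
@ @ _ % _
Unsatisfied now: (0,1).

1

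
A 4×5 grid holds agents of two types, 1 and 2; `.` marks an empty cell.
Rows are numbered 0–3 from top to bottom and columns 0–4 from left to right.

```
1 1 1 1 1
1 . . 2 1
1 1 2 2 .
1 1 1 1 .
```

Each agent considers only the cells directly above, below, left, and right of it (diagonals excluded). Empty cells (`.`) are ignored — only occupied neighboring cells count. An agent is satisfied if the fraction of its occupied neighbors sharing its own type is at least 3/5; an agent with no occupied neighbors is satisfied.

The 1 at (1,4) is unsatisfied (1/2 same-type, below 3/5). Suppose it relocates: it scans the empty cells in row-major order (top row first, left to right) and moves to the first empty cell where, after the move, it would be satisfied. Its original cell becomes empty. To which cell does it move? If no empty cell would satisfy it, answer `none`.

Vacating (1,4). Empty cells in order:
  (1,1): 3/3 same-type → satisfied — stop here.

(1,1)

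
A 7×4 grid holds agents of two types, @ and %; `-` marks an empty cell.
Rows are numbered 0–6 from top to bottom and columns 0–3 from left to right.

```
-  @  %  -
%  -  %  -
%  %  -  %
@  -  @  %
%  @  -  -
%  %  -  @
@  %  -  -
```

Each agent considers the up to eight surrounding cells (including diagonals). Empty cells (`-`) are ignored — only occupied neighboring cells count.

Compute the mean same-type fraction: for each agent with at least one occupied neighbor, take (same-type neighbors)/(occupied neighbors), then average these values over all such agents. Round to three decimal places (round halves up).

0.476

Row 0: (0,1)@ 0/3 · (0,2)% 1/2
Row 1: (1,0)% 2/3 · (1,2)% 3/4
Row 2: (2,0)% 2/3 · (2,1)% 3/5 · (2,3)% 2/3
Row 3: (3,0)@ 1/4 · (3,2)@ 1/4 · (3,3)% 1/2
Row 4: (4,0)% 2/4 · (4,1)@ 2/5
Row 5: (5,0)% 3/5 · (5,1)% 3/5 · (5,3)@ — no occupied neighbors
Row 6: (6,0)@ 0/3 · (6,1)% 2/3
Sum over 16 agents: 0/3 + 1/2 + 2/3 + 3/4 + 2/3 + 3/5 + 2/3 + 1/4 + 1/4 + 1/2 + 2/4 + 2/5 + 3/5 + 3/5 + 0/3 + 2/3 = 457/60; mean = 457/60 ÷ 16 = 457/960 = 0.476041… → 0.476.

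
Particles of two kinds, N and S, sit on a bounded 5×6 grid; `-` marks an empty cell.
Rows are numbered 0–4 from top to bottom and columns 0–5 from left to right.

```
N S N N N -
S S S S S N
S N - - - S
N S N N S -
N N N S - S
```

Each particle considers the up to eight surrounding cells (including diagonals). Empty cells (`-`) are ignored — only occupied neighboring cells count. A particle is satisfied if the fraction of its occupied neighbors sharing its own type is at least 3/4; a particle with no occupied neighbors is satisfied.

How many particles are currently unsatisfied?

21

Row 0: (0,0)N 0/3 not · (0,1)S 3/5 not · (0,2)N 1/5 not · (0,3)N 2/5 not · (0,4)N 2/4 not
Row 1: (1,0)S 3/5 not · (1,1)S 4/7 not · (1,2)S 3/6 not · (1,3)S 2/5 not · (1,4)S 2/5 not · (1,5)N 1/3 not
Row 2: (2,0)S 3/5 not · (2,1)N 2/7 not · (2,5)S 2/3 not
Row 3: (3,0)N 3/5 not · (3,1)S 1/7 not · (3,2)N 4/6 not · (3,3)N 2/4 not · (3,4)S 3/4 satisfied
Row 4: (4,0)N 2/3 not · (4,1)N 4/5 satisfied · (4,2)N 3/5 not · (4,3)S 1/4 not · (4,5)S 1/1 satisfied
Unsatisfied: (0,0), (0,1), (0,2), (0,3), (0,4), (1,0), (1,1), (1,2), (1,3), (1,4), (1,5), (2,0), (2,1), (2,5), (3,0), (3,1), (3,2), (3,3), (4,0), (4,2), (4,3) — 21 in total.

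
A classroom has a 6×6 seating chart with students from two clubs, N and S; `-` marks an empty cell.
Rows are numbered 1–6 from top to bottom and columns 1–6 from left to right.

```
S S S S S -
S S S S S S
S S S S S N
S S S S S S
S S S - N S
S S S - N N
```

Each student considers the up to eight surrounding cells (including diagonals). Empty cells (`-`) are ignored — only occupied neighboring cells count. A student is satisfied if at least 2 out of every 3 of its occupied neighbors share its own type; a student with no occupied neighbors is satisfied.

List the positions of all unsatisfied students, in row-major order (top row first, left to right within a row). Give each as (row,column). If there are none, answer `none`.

Row 1: (1,1)S 3/3 ✓ · (1,2)S 5/5 ✓ · (1,3)S 5/5 ✓ · (1,4)S 5/5 ✓ · (1,5)S 4/4 ✓
Row 2: (2,1)S 5/5 ✓ · (2,2)S 8/8 ✓ · (2,3)S 8/8 ✓ · (2,4)S 8/8 ✓ · (2,5)S 6/7 ✓ · (2,6)S 3/4 ✓
Row 3: (3,1)S 5/5 ✓ · (3,2)S 8/8 ✓ · (3,3)S 8/8 ✓ · (3,4)S 8/8 ✓ · (3,5)S 7/8 ✓ · (3,6)N 0/5 ✗
Row 4: (4,1)S 5/5 ✓ · (4,2)S 8/8 ✓ · (4,3)S 7/7 ✓ · (4,4)S 6/7 ✓ · (4,5)S 5/7 ✓ · (4,6)S 3/5 ✗
Row 5: (5,1)S 5/5 ✓ · (5,2)S 8/8 ✓ · (5,3)S 6/6 ✓ · (5,5)N 2/6 ✗ · (5,6)S 2/5 ✗
Row 6: (6,1)S 3/3 ✓ · (6,2)S 5/5 ✓ · (6,3)S 3/3 ✓ · (6,5)N 2/3 ✓ · (6,6)N 2/3 ✓

(3,6), (4,6), (5,5), (5,6)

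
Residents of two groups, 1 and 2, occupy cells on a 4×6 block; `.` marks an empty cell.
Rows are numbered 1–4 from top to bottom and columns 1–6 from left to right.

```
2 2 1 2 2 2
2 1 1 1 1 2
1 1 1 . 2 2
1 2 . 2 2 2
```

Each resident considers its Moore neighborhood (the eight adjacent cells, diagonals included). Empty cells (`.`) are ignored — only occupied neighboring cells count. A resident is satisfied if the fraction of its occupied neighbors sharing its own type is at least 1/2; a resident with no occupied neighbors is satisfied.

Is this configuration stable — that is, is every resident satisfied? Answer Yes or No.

No

(1,1)2 2/3 ✓
(1,2)2 2/5 ✗
(1,3)1 3/5 ✓
(1,4)2 1/5 ✗
(1,5)2 3/5 ✓
(1,6)2 2/3 ✓
(2,1)2 2/5 ✗
(2,2)1 5/8 ✓
(2,3)1 5/7 ✓
(2,4)1 4/7 ✓
(2,5)1 1/7 ✗
(2,6)2 4/5 ✓
(3,1)1 3/5 ✓
(3,2)1 5/7 ✓
(3,3)1 4/6 ✓
(3,5)2 5/7 ✓
(3,6)2 4/5 ✓
(4,1)1 2/3 ✓
(4,2)2 0/4 ✗
(4,4)2 2/3 ✓
(4,5)2 4/4 ✓
(4,6)2 3/3 ✓
For instance (1,2) has only 2/5 same-type neighbors, below 1/2.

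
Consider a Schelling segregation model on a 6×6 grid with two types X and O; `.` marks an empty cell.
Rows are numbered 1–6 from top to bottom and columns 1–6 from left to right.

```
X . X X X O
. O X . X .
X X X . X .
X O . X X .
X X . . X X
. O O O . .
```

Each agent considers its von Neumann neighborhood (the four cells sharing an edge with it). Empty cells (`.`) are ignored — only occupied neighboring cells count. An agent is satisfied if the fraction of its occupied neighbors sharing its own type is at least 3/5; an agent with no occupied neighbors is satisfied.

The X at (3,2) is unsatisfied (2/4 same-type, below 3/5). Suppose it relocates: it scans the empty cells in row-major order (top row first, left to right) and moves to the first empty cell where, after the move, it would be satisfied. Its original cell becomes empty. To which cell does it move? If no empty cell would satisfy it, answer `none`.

Vacating (3,2). Empty cells in order:
  (1,2): 2/3 same-type → satisfied — stop here.

(1,2)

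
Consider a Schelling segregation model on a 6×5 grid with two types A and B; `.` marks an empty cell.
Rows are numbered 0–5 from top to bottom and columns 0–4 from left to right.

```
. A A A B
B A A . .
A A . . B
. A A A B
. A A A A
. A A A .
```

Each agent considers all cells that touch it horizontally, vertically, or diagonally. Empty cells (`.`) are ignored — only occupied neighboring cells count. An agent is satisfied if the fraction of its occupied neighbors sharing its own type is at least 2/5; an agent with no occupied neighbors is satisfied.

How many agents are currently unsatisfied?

3

Row 0: (0,1)A 3/4 ✓ · (0,2)A 4/4 ✓ · (0,3)A 2/3 ✓ · (0,4)B 0/1 ✗
Row 1: (1,0)B 0/4 ✗ · (1,1)A 5/6 ✓ · (1,2)A 5/5 ✓
Row 2: (2,0)A 3/4 ✓ · (2,1)A 5/6 ✓ · (2,4)B 1/2 ✓
Row 3: (3,1)A 5/5 ✓ · (3,2)A 6/6 ✓ · (3,3)A 4/6 ✓ · (3,4)B 1/4 ✗
Row 4: (4,1)A 5/5 ✓ · (4,2)A 8/8 ✓ · (4,3)A 6/7 ✓ · (4,4)A 3/4 ✓
Row 5: (5,1)A 3/3 ✓ · (5,2)A 5/5 ✓ · (5,3)A 4/4 ✓
Unsatisfied: (0,4), (1,0), (3,4) — 3 in total.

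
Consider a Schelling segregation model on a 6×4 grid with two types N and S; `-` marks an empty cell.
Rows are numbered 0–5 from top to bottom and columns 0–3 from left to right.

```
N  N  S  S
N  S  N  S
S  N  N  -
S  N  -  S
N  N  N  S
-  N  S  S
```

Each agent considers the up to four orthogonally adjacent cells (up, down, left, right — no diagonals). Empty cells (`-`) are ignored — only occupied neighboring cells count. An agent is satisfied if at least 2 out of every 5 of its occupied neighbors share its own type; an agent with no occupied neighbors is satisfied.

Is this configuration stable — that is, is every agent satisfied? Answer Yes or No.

No

(0,0)N 2/2 ✓
(0,1)N 1/3 ✗
(0,2)S 1/3 ✗
(0,3)S 2/2 ✓
(1,0)N 1/3 ✗
(1,1)S 0/4 ✗
(1,2)N 1/4 ✗
(1,3)S 1/2 ✓
(2,0)S 1/3 ✗
(2,1)N 2/4 ✓
(2,2)N 2/2 ✓
(3,0)S 1/3 ✗
(3,1)N 2/3 ✓
(3,3)S 1/1 ✓
(4,0)N 1/2 ✓
(4,1)N 4/4 ✓
(4,2)N 1/3 ✗
(4,3)S 2/3 ✓
(5,1)N 1/2 ✓
(5,2)S 1/3 ✗
(5,3)S 2/2 ✓
For instance (0,1) has only 1/3 same-type neighbors, below 2/5.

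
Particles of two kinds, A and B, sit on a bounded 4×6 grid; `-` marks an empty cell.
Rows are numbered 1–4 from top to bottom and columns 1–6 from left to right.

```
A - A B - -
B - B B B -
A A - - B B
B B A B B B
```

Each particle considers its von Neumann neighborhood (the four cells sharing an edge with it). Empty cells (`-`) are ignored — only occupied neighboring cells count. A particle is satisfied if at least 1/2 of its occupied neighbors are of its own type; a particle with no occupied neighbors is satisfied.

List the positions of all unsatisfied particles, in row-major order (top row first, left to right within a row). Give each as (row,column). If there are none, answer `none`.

(1,1), (1,3), (2,1), (3,1), (4,2), (4,3)

Row 1: (1,1)A 0/1 ✗ · (1,3)A 0/2 ✗ · (1,4)B 1/2 ✓
Row 2: (2,1)B 0/2 ✗ · (2,3)B 1/2 ✓ · (2,4)B 3/3 ✓ · (2,5)B 2/2 ✓
Row 3: (3,1)A 1/3 ✗ · (3,2)A 1/2 ✓ · (3,5)B 3/3 ✓ · (3,6)B 2/2 ✓
Row 4: (4,1)B 1/2 ✓ · (4,2)B 1/3 ✗ · (4,3)A 0/2 ✗ · (4,4)B 1/2 ✓ · (4,5)B 3/3 ✓ · (4,6)B 2/2 ✓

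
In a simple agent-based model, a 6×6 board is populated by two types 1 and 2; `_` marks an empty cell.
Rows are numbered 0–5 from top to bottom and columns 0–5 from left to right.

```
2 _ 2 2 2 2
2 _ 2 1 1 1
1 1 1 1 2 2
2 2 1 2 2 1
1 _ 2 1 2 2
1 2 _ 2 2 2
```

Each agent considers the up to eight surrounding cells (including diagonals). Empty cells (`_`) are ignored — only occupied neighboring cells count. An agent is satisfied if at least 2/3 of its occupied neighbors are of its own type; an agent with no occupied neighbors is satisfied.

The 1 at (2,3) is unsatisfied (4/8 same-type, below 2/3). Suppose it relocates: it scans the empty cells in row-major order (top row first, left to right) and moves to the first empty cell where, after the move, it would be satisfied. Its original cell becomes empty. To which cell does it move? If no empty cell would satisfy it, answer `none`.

Vacating (2,3). Empty cells in order:
  (0,1): 0/4 same-type → still unsatisfied.
  (1,1): 3/7 same-type → still unsatisfied.
  (4,1): 3/7 same-type → still unsatisfied.
  (5,2): 1/4 same-type → still unsatisfied.

none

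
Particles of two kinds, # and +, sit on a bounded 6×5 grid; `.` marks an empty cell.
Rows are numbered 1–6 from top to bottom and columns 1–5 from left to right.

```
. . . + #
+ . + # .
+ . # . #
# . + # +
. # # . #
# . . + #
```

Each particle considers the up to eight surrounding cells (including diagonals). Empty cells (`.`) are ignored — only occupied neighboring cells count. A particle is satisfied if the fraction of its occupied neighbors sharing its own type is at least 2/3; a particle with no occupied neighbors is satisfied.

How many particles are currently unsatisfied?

13

(1,4)+ 1/3 unhappy
(1,5)# 1/2 unhappy
(2,1)+ 1/1 ok
(2,3)+ 1/3 unhappy
(2,4)# 3/5 unhappy
(3,1)+ 1/2 unhappy
(3,3)# 2/4 unhappy
(3,5)# 2/3 ok
(4,1)# 1/2 unhappy
(4,3)+ 0/4 unhappy
(4,4)# 4/6 ok
(4,5)+ 0/3 unhappy
(5,2)# 3/4 ok
(5,3)# 2/4 unhappy
(5,5)# 2/4 unhappy
(6,1)# 1/1 ok
(6,4)+ 0/3 unhappy
(6,5)# 1/2 unhappy
Unsatisfied: (1,4), (1,5), (2,3), (2,4), (3,1), (3,3), (4,1), (4,3), (4,5), (5,3), (5,5), (6,4), (6,5) — 13 in total.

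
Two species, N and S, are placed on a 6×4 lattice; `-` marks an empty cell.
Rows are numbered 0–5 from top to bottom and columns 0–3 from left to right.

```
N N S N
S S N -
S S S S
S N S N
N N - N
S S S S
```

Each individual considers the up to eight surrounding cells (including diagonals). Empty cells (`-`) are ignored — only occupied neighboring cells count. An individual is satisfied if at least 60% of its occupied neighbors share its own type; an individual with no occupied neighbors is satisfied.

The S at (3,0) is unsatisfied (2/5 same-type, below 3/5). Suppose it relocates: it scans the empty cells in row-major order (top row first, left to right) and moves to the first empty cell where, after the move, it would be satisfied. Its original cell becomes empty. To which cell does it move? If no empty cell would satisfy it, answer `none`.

(1,3)

Vacating (3,0). Empty cells in order:
  (1,3): 3/5 same-type → satisfied — stop here.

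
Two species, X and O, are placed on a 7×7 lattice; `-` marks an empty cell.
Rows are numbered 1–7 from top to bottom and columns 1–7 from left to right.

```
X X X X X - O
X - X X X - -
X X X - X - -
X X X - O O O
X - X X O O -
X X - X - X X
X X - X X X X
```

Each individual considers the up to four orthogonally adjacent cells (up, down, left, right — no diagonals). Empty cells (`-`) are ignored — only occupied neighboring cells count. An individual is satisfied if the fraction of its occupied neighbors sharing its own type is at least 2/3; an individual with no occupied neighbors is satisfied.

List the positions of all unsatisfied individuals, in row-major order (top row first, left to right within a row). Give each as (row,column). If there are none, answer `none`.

(3,5)

Row 1: (1,1)X 2/2 satisfied · (1,2)X 2/2 satisfied · (1,3)X 3/3 satisfied · (1,4)X 3/3 satisfied · (1,5)X 2/2 satisfied · (1,7)O 0/0 satisfied
Row 2: (2,1)X 2/2 satisfied · (2,3)X 3/3 satisfied · (2,4)X 3/3 satisfied · (2,5)X 3/3 satisfied
Row 3: (3,1)X 3/3 satisfied · (3,2)X 3/3 satisfied · (3,3)X 3/3 satisfied · (3,5)X 1/2 not
Row 4: (4,1)X 3/3 satisfied · (4,2)X 3/3 satisfied · (4,3)X 3/3 satisfied · (4,5)O 2/3 satisfied · (4,6)O 3/3 satisfied · (4,7)O 1/1 satisfied
Row 5: (5,1)X 2/2 satisfied · (5,3)X 2/2 satisfied · (5,4)X 2/3 satisfied · (5,5)O 2/3 satisfied · (5,6)O 2/3 satisfied
Row 6: (6,1)X 3/3 satisfied · (6,2)X 2/2 satisfied · (6,4)X 2/2 satisfied · (6,6)X 2/3 satisfied · (6,7)X 2/2 satisfied
Row 7: (7,1)X 2/2 satisfied · (7,2)X 2/2 satisfied · (7,4)X 2/2 satisfied · (7,5)X 2/2 satisfied · (7,6)X 3/3 satisfied · (7,7)X 2/2 satisfied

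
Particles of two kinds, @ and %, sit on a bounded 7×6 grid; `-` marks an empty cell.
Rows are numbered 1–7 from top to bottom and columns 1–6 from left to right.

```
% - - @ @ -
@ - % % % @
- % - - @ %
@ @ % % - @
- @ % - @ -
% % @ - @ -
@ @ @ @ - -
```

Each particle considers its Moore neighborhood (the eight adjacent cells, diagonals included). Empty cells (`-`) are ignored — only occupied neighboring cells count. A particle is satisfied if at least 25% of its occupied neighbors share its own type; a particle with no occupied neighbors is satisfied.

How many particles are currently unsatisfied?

2

Row 1: (1,1)% 0/1 not · (1,4)@ 1/4 satisfied · (1,5)@ 2/4 satisfied
Row 2: (2,1)@ 0/2 not · (2,3)% 2/3 satisfied · (2,4)% 2/5 satisfied · (2,5)% 2/6 satisfied · (2,6)@ 2/4 satisfied
Row 3: (3,2)% 2/5 satisfied · (3,5)@ 2/6 satisfied · (3,6)% 1/4 satisfied
Row 4: (4,1)@ 2/3 satisfied · (4,2)@ 2/5 satisfied · (4,3)% 3/5 satisfied · (4,4)% 2/4 satisfied · (4,6)@ 2/3 satisfied
Row 5: (5,2)@ 3/7 satisfied · (5,3)% 3/6 satisfied · (5,5)@ 2/3 satisfied
Row 6: (6,1)% 1/4 satisfied · (6,2)% 2/7 satisfied · (6,3)@ 4/6 satisfied · (6,5)@ 2/2 satisfied
Row 7: (7,1)@ 1/3 satisfied · (7,2)@ 3/5 satisfied · (7,3)@ 3/4 satisfied · (7,4)@ 3/3 satisfied
Unsatisfied: (1,1), (2,1) — 2 in total.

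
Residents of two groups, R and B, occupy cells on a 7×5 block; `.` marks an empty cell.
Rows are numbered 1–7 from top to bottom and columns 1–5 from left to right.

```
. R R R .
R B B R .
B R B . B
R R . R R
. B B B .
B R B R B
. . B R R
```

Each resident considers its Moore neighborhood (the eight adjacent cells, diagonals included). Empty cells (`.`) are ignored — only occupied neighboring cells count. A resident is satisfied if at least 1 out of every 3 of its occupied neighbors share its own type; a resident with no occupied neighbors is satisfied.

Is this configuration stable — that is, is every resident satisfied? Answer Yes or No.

Row 1: (1,2)R 2/4 ✓ · (1,3)R 3/5 ✓ · (1,4)R 2/3 ✓
Row 2: (2,1)R 2/4 ✓ · (2,2)B 3/7 ✓ · (2,3)B 2/7 ✗ · (2,4)R 2/5 ✓
Row 3: (3,1)B 1/5 ✗ · (3,2)R 3/7 ✓ · (3,3)B 2/6 ✓ · (3,5)B 0/3 ✗
Row 4: (4,1)R 2/4 ✓ · (4,2)R 2/6 ✓ · (4,4)R 1/5 ✗ · (4,5)R 1/3 ✓
Row 5: (5,2)B 3/6 ✓ · (5,3)B 3/7 ✓ · (5,4)B 3/6 ✓
Row 6: (6,1)B 1/2 ✓ · (6,2)R 0/5 ✗ · (6,3)B 4/7 ✓ · (6,4)R 2/7 ✗ · (6,5)B 1/4 ✗
Row 7: (7,3)B 1/4 ✗ · (7,4)R 2/5 ✓ · (7,5)R 2/3 ✓
For instance (2,3) has only 2/7 same-type neighbors, below 1/3.

No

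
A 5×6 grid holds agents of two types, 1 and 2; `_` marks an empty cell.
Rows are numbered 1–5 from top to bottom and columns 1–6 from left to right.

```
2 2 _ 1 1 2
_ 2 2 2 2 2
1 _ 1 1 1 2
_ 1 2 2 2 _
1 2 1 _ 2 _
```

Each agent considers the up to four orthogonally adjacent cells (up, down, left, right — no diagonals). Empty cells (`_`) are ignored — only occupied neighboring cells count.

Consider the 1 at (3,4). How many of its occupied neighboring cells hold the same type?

Occupied neighbors of (3,4): (2,4)=2, (4,4)=2, (3,3)=1, (3,5)=1.
Same type (1): 2 of 4.

2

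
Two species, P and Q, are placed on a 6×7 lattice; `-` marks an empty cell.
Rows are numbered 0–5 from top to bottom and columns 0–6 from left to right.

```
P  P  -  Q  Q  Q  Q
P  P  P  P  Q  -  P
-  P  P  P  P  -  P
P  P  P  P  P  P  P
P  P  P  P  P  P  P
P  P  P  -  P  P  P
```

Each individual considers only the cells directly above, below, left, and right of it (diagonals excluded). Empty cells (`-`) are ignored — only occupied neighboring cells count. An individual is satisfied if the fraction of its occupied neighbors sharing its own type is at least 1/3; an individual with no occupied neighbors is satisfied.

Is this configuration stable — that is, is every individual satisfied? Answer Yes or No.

Yes

Row 0: (0,0)P 2/2 satisfied · (0,1)P 2/2 satisfied · (0,3)Q 1/2 satisfied · (0,4)Q 3/3 satisfied · (0,5)Q 2/2 satisfied · (0,6)Q 1/2 satisfied
Row 1: (1,0)P 2/2 satisfied · (1,1)P 4/4 satisfied · (1,2)P 3/3 satisfied · (1,3)P 2/4 satisfied · (1,4)Q 1/3 satisfied · (1,6)P 1/2 satisfied
Row 2: (2,1)P 3/3 satisfied · (2,2)P 4/4 satisfied · (2,3)P 4/4 satisfied · (2,4)P 2/3 satisfied · (2,6)P 2/2 satisfied
Row 3: (3,0)P 2/2 satisfied · (3,1)P 4/4 satisfied · (3,2)P 4/4 satisfied · (3,3)P 4/4 satisfied · (3,4)P 4/4 satisfied · (3,5)P 3/3 satisfied · (3,6)P 3/3 satisfied
Row 4: (4,0)P 3/3 satisfied · (4,1)P 4/4 satisfied · (4,2)P 4/4 satisfied · (4,3)P 3/3 satisfied · (4,4)P 4/4 satisfied · (4,5)P 4/4 satisfied · (4,6)P 3/3 satisfied
Row 5: (5,0)P 2/2 satisfied · (5,1)P 3/3 satisfied · (5,2)P 2/2 satisfied · (5,4)P 2/2 satisfied · (5,5)P 3/3 satisfied · (5,6)P 2/2 satisfied
All meet the threshold, so the configuration is stable.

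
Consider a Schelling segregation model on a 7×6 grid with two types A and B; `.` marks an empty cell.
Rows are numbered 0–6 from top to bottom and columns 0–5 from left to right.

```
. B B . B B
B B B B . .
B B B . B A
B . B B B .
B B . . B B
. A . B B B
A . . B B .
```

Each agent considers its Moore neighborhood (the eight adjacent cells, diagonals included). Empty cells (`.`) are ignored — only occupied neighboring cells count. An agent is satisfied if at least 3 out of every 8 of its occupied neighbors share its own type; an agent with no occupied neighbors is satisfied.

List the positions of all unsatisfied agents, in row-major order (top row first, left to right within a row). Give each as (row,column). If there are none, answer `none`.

(2,5), (5,1)

Row 0: (0,1)B 4/4 ✓ · (0,2)B 4/4 ✓ · (0,4)B 2/2 ✓ · (0,5)B 1/1 ✓
Row 1: (1,0)B 4/4 ✓ · (1,1)B 7/7 ✓ · (1,2)B 6/6 ✓ · (1,3)B 5/5 ✓
Row 2: (2,0)B 4/4 ✓ · (2,1)B 7/7 ✓ · (2,2)B 6/6 ✓ · (2,4)B 3/4 ✓ · (2,5)A 0/2 ✗
Row 3: (3,0)B 4/4 ✓ · (3,2)B 4/4 ✓ · (3,3)B 5/5 ✓ · (3,4)B 4/5 ✓
Row 4: (4,0)B 2/3 ✓ · (4,1)B 3/4 ✓ · (4,4)B 6/6 ✓ · (4,5)B 4/4 ✓
Row 5: (5,1)A 1/3 ✗ · (5,3)B 4/4 ✓ · (5,4)B 6/6 ✓ · (5,5)B 4/4 ✓
Row 6: (6,0)A 1/1 ✓ · (6,3)B 3/3 ✓ · (6,4)B 4/4 ✓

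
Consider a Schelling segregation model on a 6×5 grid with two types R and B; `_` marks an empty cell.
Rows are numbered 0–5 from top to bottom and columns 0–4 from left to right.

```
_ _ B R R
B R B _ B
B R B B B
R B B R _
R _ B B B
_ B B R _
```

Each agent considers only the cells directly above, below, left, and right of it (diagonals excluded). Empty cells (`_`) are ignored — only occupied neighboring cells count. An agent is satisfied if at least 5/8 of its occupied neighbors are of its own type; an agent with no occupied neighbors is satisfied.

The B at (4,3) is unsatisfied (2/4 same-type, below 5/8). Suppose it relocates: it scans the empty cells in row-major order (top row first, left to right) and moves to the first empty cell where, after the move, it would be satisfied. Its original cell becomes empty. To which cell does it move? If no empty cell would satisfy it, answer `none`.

(0,0)

Vacating (4,3). Empty cells in order:
  (0,0): 1/1 same-type → satisfied — stop here.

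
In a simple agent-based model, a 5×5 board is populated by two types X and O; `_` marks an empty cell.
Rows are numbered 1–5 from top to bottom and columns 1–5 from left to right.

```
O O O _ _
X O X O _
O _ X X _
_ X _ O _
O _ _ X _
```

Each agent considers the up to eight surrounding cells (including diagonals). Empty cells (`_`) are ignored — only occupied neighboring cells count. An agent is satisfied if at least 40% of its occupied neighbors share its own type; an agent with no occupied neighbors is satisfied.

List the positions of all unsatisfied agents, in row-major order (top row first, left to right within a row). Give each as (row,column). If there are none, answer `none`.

(2,1), (2,3), (2,4), (3,1), (4,2), (4,4), (5,1), (5,4)

(1,1)O 2/3 ok
(1,2)O 3/5 ok
(1,3)O 3/4 ok
(2,1)X 0/4 unhappy
(2,2)O 4/7 ok
(2,3)X 2/6 unhappy
(2,4)O 1/4 unhappy
(3,1)O 1/3 unhappy
(3,3)X 3/6 ok
(3,4)X 2/4 ok
(4,2)X 1/3 unhappy
(4,4)O 0/3 unhappy
(5,1)O 0/1 unhappy
(5,4)X 0/1 unhappy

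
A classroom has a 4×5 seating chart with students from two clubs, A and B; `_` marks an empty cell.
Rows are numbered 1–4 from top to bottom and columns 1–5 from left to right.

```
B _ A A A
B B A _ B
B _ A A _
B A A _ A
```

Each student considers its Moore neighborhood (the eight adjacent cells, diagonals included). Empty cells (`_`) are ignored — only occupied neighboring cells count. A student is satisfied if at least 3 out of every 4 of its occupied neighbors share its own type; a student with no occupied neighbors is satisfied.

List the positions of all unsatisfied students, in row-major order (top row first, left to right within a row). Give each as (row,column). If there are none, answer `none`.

(1,3), (1,5), (2,2), (2,5), (4,1), (4,2)

Row 1: (1,1)B 2/2 satisfied · (1,3)A 2/3 not · (1,4)A 3/4 satisfied · (1,5)A 1/2 not
Row 2: (2,1)B 3/3 satisfied · (2,2)B 3/6 not · (2,3)A 4/5 satisfied · (2,5)B 0/3 not
Row 3: (3,1)B 3/4 satisfied · (3,3)A 4/5 satisfied · (3,4)A 4/5 satisfied
Row 4: (4,1)B 1/2 not · (4,2)A 2/4 not · (4,3)A 3/3 satisfied · (4,5)A 1/1 satisfied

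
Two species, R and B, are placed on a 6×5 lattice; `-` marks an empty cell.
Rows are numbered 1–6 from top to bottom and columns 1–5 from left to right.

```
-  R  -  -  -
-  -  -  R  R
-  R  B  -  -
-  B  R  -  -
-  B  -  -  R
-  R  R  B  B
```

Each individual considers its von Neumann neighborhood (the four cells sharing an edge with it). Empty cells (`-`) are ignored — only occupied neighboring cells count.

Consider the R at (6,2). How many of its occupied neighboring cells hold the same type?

1

Occupied neighbors of (6,2): (5,2)=B, (6,3)=R.
Same type (R): 1 of 2.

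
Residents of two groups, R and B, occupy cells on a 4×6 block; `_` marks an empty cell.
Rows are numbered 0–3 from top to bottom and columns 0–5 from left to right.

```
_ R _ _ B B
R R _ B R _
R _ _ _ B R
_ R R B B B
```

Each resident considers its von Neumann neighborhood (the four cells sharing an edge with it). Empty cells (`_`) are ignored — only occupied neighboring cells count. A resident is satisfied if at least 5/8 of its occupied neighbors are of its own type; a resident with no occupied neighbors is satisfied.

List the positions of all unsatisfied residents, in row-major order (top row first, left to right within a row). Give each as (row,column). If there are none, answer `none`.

Row 0: (0,1)R 1/1 ✓ · (0,4)B 1/2 ✗ · (0,5)B 1/1 ✓
Row 1: (1,0)R 2/2 ✓ · (1,1)R 2/2 ✓ · (1,3)B 0/1 ✗ · (1,4)R 0/3 ✗
Row 2: (2,0)R 1/1 ✓ · (2,4)B 1/3 ✗ · (2,5)R 0/2 ✗
Row 3: (3,1)R 1/1 ✓ · (3,2)R 1/2 ✗ · (3,3)B 1/2 ✗ · (3,4)B 3/3 ✓ · (3,5)B 1/2 ✗

(0,4), (1,3), (1,4), (2,4), (2,5), (3,2), (3,3), (3,5)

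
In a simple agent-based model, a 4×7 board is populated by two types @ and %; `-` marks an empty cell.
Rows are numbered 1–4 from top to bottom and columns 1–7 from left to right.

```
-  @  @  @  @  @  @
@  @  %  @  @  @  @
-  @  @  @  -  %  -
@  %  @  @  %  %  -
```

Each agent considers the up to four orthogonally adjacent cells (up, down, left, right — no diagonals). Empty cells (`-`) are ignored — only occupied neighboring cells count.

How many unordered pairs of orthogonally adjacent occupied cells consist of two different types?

Scan each occupied cell's neighbors to the right and below so each pair is counted once.
From row 1: 1 unlike of 11 pairs (running 1/11).
From row 2: 4 unlike of 10 pairs (running 5/21).
From row 3: 1 unlike of 6 pairs (running 6/27).
From row 4: 3 unlike of 5 pairs (running 9/32).
Total adjacent occupied pairs: 32; unlike-type pairs: 9.

9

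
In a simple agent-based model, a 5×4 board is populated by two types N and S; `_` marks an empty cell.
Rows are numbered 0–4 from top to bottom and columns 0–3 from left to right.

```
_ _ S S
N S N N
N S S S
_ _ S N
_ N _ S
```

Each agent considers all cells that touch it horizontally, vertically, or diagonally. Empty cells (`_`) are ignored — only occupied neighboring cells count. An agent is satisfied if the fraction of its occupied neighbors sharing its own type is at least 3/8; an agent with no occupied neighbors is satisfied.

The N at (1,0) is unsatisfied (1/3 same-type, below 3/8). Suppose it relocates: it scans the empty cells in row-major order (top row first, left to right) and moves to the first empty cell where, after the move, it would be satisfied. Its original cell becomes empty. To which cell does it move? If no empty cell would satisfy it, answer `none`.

Vacating (1,0). Empty cells in order:
  (0,0): 0/1 same-type → still unsatisfied.
  (0,1): 1/3 same-type → still unsatisfied.
  (3,0): 2/3 same-type → satisfied — stop here.

(3,0)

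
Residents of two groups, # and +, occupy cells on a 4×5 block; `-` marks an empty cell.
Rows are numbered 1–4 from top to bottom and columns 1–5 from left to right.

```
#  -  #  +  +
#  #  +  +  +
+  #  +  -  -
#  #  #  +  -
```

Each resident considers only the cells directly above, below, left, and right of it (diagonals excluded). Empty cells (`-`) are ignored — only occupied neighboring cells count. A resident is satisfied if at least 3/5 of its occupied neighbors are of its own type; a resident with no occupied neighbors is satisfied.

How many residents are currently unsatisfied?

(1,1)# 1/1 ok
(1,3)# 0/2 unhappy
(1,4)+ 2/3 ok
(1,5)+ 2/2 ok
(2,1)# 2/3 ok
(2,2)# 2/3 ok
(2,3)+ 2/4 unhappy
(2,4)+ 3/3 ok
(2,5)+ 2/2 ok
(3,1)+ 0/3 unhappy
(3,2)# 2/4 unhappy
(3,3)+ 1/3 unhappy
(4,1)# 1/2 unhappy
(4,2)# 3/3 ok
(4,3)# 1/3 unhappy
(4,4)+ 0/1 unhappy
Unsatisfied: (1,3), (2,3), (3,1), (3,2), (3,3), (4,1), (4,3), (4,4) — 8 in total.

8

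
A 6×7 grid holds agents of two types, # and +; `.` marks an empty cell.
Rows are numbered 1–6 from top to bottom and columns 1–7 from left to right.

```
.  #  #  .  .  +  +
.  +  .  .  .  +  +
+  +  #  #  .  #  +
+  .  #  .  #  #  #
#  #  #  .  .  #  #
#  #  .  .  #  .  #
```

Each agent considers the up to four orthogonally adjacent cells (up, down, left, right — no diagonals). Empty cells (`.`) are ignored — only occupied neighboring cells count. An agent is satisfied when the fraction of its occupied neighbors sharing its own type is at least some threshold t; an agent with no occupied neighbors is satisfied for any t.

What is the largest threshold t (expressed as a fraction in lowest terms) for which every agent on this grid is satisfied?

1/3

Row 1: (1,2)# 1/2 · (1,3)# 1/1 · (1,6)+ 2/2 · (1,7)+ 2/2
Row 2: (2,2)+ 1/2 · (2,6)+ 2/3 · (2,7)+ 3/3
Row 3: (3,1)+ 2/2 · (3,2)+ 2/3 · (3,3)# 2/3 · (3,4)# 1/1 · (3,6)# 1/3 · (3,7)+ 1/3
Row 4: (4,1)+ 1/2 · (4,3)# 2/2 · (4,5)# 1/1 · (4,6)# 4/4 · (4,7)# 2/3
Row 5: (5,1)# 2/3 · (5,2)# 3/3 · (5,3)# 2/2 · (5,6)# 2/2 · (5,7)# 3/3
Row 6: (6,1)# 2/2 · (6,2)# 2/2 · (6,5)# — no occupied neighbors · (6,7)# 1/1
The smallest same-type fraction is 1/3 at (3,6), which reduces to 1/3. Any threshold above that leaves this agent unsatisfied.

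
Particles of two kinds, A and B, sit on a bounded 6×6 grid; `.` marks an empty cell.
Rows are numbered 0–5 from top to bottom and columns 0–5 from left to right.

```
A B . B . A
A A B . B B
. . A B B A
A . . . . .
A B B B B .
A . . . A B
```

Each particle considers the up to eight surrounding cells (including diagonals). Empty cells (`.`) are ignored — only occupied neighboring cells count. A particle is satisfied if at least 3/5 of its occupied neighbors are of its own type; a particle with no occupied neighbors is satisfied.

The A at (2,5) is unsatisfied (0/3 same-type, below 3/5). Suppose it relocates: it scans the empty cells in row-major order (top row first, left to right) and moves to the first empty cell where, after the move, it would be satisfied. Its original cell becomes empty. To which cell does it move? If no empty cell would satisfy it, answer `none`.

Vacating (2,5). Empty cells in order:
  (0,2): 1/4 same-type → still unsatisfied.
  (0,4): 1/4 same-type → still unsatisfied.
  (1,3): 1/6 same-type → still unsatisfied.
  (2,0): 3/3 same-type → satisfied — stop here.

(2,0)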